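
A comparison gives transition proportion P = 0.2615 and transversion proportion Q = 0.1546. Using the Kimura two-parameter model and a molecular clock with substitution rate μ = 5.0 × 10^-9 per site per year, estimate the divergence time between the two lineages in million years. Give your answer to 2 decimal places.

65.85

Under the Kimura two-parameter model, d = −½ ln(1 − 2P − Q) − ¼ ln(1 − 2Q).
1 − 2P − Q = 0.3224, giving −½ ln(0.3224) = 0.565981.
1 − 2Q = 0.6908, giving −¼ ln(0.6908) = 0.092476.
d = 0.565981 + 0.092476 = 0.658457.
Under a molecular clock d = 2μt, so t = d/(2μ) = 0.658457 / (2 × 5.0 × 10^-9) = 65.85 million years.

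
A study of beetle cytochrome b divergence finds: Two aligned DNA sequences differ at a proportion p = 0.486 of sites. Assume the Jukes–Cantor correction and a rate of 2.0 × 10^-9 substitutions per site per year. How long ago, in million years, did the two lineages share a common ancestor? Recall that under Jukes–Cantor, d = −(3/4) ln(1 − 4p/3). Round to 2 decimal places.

d = −(3/4) ln(1 − 4p/3) = −0.75 ln(1 − 0.648) = −0.75 ln(0.352)
  = −0.75 × (-1.044124) = 0.783093 substitutions/site.
Under a molecular clock d = 2μt, so t = d/(2μ) = 0.783093 / (2 × 2.0 × 10^-9) = 195.77 million years.

195.77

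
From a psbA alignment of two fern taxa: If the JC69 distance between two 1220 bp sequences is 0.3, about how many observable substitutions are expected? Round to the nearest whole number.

302

Invert JC69: p = (3/4)(1 − e^(−4d/3)) = 0.75 × (1 − e^(-0.4)) = 0.75 × (1 − 0.670320) = 0.247260.
Expected differing sites = pL ≈ 0.247260 × 1220 = 301.6572 ≈ 302.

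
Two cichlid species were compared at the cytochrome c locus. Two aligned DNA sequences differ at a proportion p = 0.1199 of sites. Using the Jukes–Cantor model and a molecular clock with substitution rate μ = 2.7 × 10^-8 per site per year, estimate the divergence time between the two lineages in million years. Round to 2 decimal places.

d = −(3/4) ln(1 − 4p/3) = −0.75 ln(1 − 0.159867) = −0.75 ln(0.840133)
  = −0.75 × (-0.174195) = 0.130646 substitutions/site.
Under a molecular clock d = 2μt, so t = d/(2μ) = 0.130646 / (2 × 2.7 × 10^-8) = 2.42 million years.

2.42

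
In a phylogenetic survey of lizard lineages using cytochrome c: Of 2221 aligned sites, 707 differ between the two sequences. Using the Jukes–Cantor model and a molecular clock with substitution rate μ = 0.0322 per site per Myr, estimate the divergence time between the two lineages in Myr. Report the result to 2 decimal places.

6.43

p = 707/2221 ≈ 0.318325.
d = −(3/4) ln(1 − 4p/3) = −0.75 ln(1 − 0.424433) = −0.75 ln(0.575567)
  = −0.75 × (-0.552400) = 0.414300 substitutions/site.
Under a molecular clock d = 2μt, so t = d/(2μ) = 0.414300 / (2 × 0.0322) = 6.43 Myr.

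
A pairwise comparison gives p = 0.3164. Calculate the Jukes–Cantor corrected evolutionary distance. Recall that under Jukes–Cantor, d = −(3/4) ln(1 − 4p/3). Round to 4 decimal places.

0.4110

d = −(3/4) ln(1 − 4p/3) = −0.75 ln(1 − 0.421867) = −0.75 ln(0.578133)
  = −0.75 × (-0.547951) = 0.410963 substitutions/site.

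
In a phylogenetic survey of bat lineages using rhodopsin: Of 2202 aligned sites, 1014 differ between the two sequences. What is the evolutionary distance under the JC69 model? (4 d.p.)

0.7139

p = 1014/2202 ≈ 0.46049.
d = −(3/4) ln(1 − 4p/3) = −0.75 ln(1 − 0.613987) = −0.75 ln(0.386013)
  = −0.75 × (-0.951884) = 0.713913 substitutions/site.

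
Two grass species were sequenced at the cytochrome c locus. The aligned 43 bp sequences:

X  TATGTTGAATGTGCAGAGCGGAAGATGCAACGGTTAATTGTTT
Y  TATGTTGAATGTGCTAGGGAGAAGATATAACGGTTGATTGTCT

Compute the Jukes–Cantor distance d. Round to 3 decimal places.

The sequences differ at 9 of 43 sites (15, 16, 17, 19, 20, 27, 28, 36, 42), so p = 9/43 ≈ 0.209302.
d = −(3/4) ln(1 − 4p/3) = −0.75 ln(1 − 0.279069) = −0.75 ln(0.720931)
  = −0.75 × (-0.327212) = 0.245409 substitutions/site.

0.245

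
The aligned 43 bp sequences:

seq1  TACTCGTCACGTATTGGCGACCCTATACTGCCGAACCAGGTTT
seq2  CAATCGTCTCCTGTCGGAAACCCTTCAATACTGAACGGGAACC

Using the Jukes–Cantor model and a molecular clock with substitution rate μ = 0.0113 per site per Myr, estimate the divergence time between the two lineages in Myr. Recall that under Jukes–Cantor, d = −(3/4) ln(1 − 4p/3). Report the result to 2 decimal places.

The sequences differ at 19 of 43 sites, so p = 19/43 ≈ 0.44186.
d = −(3/4) ln(1 − 4p/3) = −0.75 ln(1 − 0.589147) = −0.75 ln(0.410853)
  = −0.75 × (-0.889520) = 0.667140 substitutions/site.
Under a molecular clock d = 2μt, so t = d/(2μ) = 0.667140 / (2 × 0.0113) = 29.52 Myr.

29.52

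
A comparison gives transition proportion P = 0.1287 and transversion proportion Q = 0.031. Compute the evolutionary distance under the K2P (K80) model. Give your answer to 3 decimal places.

Under the Kimura two-parameter model, d = −½ ln(1 − 2P − Q) − ¼ ln(1 − 2Q).
1 − 2P − Q = 0.7116, giving −½ ln(0.7116) = 0.170120.
1 − 2Q = 0.938, giving −¼ ln(0.938) = 0.016001.
d = 0.170120 + 0.016001 = 0.186121.

0.186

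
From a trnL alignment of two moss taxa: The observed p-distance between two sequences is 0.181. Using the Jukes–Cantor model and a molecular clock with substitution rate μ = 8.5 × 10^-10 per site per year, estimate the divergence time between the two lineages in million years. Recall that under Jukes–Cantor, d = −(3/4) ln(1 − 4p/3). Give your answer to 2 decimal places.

121.85

d = −(3/4) ln(1 − 4p/3) = −0.75 ln(1 − 0.241333) = −0.75 ln(0.758667)
  = −0.75 × (-0.276192) = 0.207144 substitutions/site.
Under a molecular clock d = 2μt, so t = d/(2μ) = 0.207144 / (2 × 8.5 × 10^-10) = 121.85 million years.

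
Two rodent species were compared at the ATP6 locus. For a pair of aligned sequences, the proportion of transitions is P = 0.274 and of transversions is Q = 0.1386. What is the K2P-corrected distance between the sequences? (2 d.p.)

0.66

Under the Kimura two-parameter model, d = −½ ln(1 − 2P − Q) − ¼ ln(1 − 2Q).
1 − 2P − Q = 0.3134, giving −½ ln(0.3134) = 0.580137.
1 − 2Q = 0.7228, giving −¼ ln(0.7228) = 0.081156.
d = 0.580137 + 0.081156 = 0.661293.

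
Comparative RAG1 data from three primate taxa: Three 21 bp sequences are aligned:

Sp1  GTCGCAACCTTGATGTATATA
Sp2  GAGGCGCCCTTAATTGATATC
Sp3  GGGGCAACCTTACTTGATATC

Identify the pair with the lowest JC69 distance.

Sp1–Sp2: 8/21 differ, p = 0.381, d = 0.532.
Sp1–Sp3: 7/21 differ, p = 0.333, d = 0.441.
Sp2–Sp3: 4/21 differ, p = 0.190, d = 0.220.
The smallest distance is between Sp2 and Sp3.

Sp2 and Sp3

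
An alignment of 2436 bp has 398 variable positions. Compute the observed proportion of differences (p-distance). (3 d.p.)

p = 398/2436 = 0.163382… ≈ 0.163 (to 3 d.p.).

0.163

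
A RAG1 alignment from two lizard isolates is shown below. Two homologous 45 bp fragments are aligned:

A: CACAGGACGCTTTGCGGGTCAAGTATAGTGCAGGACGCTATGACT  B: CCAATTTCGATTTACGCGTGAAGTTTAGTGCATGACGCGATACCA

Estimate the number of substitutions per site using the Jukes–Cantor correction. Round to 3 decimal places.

The sequences differ at 15 of 45 sites, so p = 15/45 ≈ 0.333333.
d = −(3/4) ln(1 − 4p/3) = −0.75 ln(1 − 0.444444) = −0.75 ln(0.555556)
  = −0.75 × (-0.587786) = 0.440840 substitutions/site.

0.441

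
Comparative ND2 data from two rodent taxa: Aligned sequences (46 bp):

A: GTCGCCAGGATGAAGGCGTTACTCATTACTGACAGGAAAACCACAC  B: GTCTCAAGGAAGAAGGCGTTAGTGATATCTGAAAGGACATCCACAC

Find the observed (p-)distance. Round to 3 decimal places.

0.217

The sequences differ at 10 of 46 positions (sites 4, 6, 11, 22, 24, 27, 28, 33, 38, 40).
p = 10/46 = 0.217391… ≈ 0.217 (to 3 d.p.).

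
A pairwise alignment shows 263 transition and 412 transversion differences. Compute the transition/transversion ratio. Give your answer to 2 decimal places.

0.64

R = 263/412 = 0.638349… ≈ 0.64 (to 2 d.p.).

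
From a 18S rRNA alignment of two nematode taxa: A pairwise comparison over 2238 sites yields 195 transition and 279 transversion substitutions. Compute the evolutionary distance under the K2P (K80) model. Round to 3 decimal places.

0.249

P = 195/2238 ≈ 0.087131 and Q = 279/2238 ≈ 0.124665.
Under the Kimura two-parameter model, d = −½ ln(1 − 2P − Q) − ¼ ln(1 − 2Q).
1 − 2P − Q = 0.701073, giving −½ ln(0.701073) = 0.177572.
1 − 2Q = 0.75067, giving −¼ ln(0.75067) = 0.071697.
d = 0.177572 + 0.071697 = 0.249269.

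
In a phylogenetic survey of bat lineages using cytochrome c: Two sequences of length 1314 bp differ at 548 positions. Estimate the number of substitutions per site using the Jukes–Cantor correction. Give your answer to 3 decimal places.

p = 548/1314 ≈ 0.417047.
d = −(3/4) ln(1 − 4p/3) = −0.75 ln(1 − 0.556063) = −0.75 ln(0.443937)
  = −0.75 × (-0.812073) = 0.609055 substitutions/site.

0.609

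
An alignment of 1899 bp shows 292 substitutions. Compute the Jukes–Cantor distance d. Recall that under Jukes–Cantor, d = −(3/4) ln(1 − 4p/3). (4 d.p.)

p = 292/1899 ≈ 0.153765.
d = −(3/4) ln(1 − 4p/3) = −0.75 ln(1 − 0.20502) = −0.75 ln(0.79498)
  = −0.75 × (-0.229438) = 0.172079 substitutions/site.

0.1721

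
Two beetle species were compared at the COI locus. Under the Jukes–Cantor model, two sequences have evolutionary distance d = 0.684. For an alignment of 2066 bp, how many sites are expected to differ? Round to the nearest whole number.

Invert JC69: p = (3/4)(1 − e^(−4d/3)) = 0.75 × (1 − e^(-0.912)) = 0.75 × (1 − 0.401720) = 0.448710.
Expected differing sites = pL ≈ 0.448710 × 2066 = 927.03486 ≈ 927.

927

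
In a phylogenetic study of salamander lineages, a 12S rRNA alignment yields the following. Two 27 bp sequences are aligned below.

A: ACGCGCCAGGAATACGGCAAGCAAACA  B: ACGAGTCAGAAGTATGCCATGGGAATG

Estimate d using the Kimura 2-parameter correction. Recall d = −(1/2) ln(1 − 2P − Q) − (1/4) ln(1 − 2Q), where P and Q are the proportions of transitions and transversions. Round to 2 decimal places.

Of 27 sites, 7 differences are transitions and 4 are transversions, so P = 7/27 ≈ 0.259259 and Q = 4/27 ≈ 0.148148.
Under the Kimura two-parameter model, d = −½ ln(1 − 2P − Q) − ¼ ln(1 − 2Q).
1 − 2P − Q = 0.333334, giving −½ ln(0.333334) = 0.549305.
1 − 2Q = 0.703704, giving −¼ ln(0.703704) = 0.087849.
d = 0.549305 + 0.087849 = 0.637154.

0.64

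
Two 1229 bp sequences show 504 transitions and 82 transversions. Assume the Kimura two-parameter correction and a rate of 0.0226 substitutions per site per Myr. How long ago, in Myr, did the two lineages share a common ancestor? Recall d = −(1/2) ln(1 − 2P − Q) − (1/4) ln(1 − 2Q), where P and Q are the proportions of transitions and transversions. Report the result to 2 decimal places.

P = 504/1229 ≈ 0.41009 and Q = 82/1229 ≈ 0.066721.
Under the Kimura two-parameter model, d = −½ ln(1 − 2P − Q) − ¼ ln(1 − 2Q).
1 − 2P − Q = 0.113099, giving −½ ln(0.113099) = 1.089746.
1 − 2Q = 0.866558, giving −¼ ln(0.866558) = 0.035807.
d = 1.089746 + 0.035807 = 1.125553.
Under a molecular clock d = 2μt, so t = d/(2μ) = 1.125553 / (2 × 0.0226) = 24.90 Myr.

24.90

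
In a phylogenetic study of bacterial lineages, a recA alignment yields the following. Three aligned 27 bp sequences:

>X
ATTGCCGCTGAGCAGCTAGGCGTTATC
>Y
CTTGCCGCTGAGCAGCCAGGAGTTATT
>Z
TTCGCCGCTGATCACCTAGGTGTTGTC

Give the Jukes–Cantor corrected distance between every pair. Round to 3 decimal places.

X–Y: 4/27 sites differ → p ≈ 0.148148, d = −0.75 ln(1 − 0.197531) = 0.165047 ≈ 0.165.
X–Z: 6/27 sites differ → p ≈ 0.222222, d = −0.75 ln(1 − 0.296296) = 0.263548 ≈ 0.264.
Y–Z: 8/27 sites differ → p ≈ 0.296296, d = −0.75 ln(1 − 0.395061) = 0.376971 ≈ 0.377.

d(X,Y) = 0.165, d(X,Z) = 0.264, d(Y,Z) = 0.377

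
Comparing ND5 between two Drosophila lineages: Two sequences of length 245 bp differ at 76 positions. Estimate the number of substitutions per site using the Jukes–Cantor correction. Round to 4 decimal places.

0.4003

p = 76/245 ≈ 0.310204.
d = −(3/4) ln(1 − 4p/3) = −0.75 ln(1 − 0.413605) = −0.75 ln(0.586395)
  = −0.75 × (-0.533762) = 0.400322 substitutions/site.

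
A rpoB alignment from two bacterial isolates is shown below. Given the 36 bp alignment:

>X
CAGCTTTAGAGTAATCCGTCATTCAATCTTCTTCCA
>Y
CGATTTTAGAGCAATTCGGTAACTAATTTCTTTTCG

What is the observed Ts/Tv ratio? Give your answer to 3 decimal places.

6.500

Transitions are A↔G and C↔T; transversions are all other mismatches.
Transitions: 13. Transversions: 2.
R = 13/2 = 6.500.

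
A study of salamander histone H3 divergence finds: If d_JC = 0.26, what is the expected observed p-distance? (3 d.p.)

0.220

p = (3/4)(1 − e^(−4d/3)) = 0.75 × (1 − e^(-0.346667)) = 0.75 × (1 − 0.707041) = 0.219719.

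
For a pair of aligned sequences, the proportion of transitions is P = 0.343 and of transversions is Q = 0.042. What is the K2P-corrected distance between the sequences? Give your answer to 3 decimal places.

Under the Kimura two-parameter model, d = −½ ln(1 − 2P − Q) − ¼ ln(1 − 2Q).
1 − 2P − Q = 0.272, giving −½ ln(0.272) = 0.650977.
1 − 2Q = 0.916, giving −¼ ln(0.916) = 0.021935.
d = 0.650977 + 0.021935 = 0.672912.

0.673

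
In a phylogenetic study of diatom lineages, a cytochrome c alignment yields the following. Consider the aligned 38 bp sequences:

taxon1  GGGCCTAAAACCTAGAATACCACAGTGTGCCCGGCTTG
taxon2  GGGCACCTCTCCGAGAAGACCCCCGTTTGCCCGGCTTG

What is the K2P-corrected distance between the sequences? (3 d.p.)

Of 38 sites, 1 differences are transitions and 10 are transversions, so P = 1/38 ≈ 0.026316 and Q = 10/38 ≈ 0.263158.
Under the Kimura two-parameter model, d = −½ ln(1 − 2P − Q) − ¼ ln(1 − 2Q).
1 − 2P − Q = 0.68421, giving −½ ln(0.68421) = 0.189745.
1 − 2Q = 0.473684, giving −¼ ln(0.473684) = 0.186804.
d = 0.189745 + 0.186804 = 0.376549.

0.377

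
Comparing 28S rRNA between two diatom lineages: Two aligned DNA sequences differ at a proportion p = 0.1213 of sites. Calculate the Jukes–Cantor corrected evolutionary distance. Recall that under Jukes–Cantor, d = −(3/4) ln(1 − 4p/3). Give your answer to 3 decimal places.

0.132

d = −(3/4) ln(1 − 4p/3) = −0.75 ln(1 − 0.161733) = −0.75 ln(0.838267)
  = −0.75 × (-0.176419) = 0.132314 substitutions/site.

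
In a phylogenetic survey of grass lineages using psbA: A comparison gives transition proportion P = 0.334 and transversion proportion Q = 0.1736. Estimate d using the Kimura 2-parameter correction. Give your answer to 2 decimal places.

1.03

Under the Kimura two-parameter model, d = −½ ln(1 − 2P − Q) − ¼ ln(1 − 2Q).
1 − 2P − Q = 0.1584, giving −½ ln(0.1584) = 0.921316.
1 − 2Q = 0.6528, giving −¼ ln(0.6528) = 0.106621.
d = 0.921316 + 0.106621 = 1.027937.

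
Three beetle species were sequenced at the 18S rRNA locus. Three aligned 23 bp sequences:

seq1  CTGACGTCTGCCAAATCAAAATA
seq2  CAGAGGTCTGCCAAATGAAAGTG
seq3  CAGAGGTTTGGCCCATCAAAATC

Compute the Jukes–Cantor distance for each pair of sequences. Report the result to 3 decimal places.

d(seq1,seq2) = 0.257, d(seq1,seq3) = 0.390, d(seq2,seq3) = 0.390

seq1–seq2: 5/23 sites differ → p ≈ 0.217391, d = −0.75 ln(1 − 0.289855) = 0.256715 ≈ 0.257.
seq1–seq3: 7/23 sites differ → p ≈ 0.304348, d = −0.75 ln(1 − 0.405797) = 0.390401 ≈ 0.390.
seq2–seq3: 7/23 sites differ → p ≈ 0.304348, d = −0.75 ln(1 − 0.405797) = 0.390401 ≈ 0.390.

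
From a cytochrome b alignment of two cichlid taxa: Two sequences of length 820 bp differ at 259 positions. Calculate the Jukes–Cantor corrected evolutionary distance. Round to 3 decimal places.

p = 259/820 ≈ 0.315854.
d = −(3/4) ln(1 − 4p/3) = −0.75 ln(1 − 0.421139) = −0.75 ln(0.578861)
  = −0.75 × (-0.546693) = 0.410020 substitutions/site.

0.410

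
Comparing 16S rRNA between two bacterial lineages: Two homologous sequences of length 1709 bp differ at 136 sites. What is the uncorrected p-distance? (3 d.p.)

p = 136/1709 = 0.079578… ≈ 0.080 (to 3 d.p.).

0.080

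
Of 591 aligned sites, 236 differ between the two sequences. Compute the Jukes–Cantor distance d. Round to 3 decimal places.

p = 236/591 ≈ 0.399323.
d = −(3/4) ln(1 − 4p/3) = −0.75 ln(1 − 0.532431) = −0.75 ln(0.467569)
  = −0.75 × (-0.760208) = 0.570156 substitutions/site.

0.570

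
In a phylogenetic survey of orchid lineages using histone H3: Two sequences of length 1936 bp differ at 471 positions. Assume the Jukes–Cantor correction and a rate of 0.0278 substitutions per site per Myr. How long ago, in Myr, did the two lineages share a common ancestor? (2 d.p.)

p = 471/1936 ≈ 0.243285.
d = −(3/4) ln(1 − 4p/3) = −0.75 ln(1 − 0.32438) = −0.75 ln(0.67562)
  = −0.75 × (-0.392124) = 0.294093 substitutions/site.
Under a molecular clock d = 2μt, so t = d/(2μ) = 0.294093 / (2 × 0.0278) = 5.29 Myr.

5.29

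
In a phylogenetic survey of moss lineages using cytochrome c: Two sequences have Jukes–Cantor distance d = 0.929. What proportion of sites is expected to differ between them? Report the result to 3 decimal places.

p = (3/4)(1 − e^(−4d/3)) = 0.75 × (1 − e^(-1.238667)) = 0.75 × (1 − 0.289770) = 0.532673.

0.533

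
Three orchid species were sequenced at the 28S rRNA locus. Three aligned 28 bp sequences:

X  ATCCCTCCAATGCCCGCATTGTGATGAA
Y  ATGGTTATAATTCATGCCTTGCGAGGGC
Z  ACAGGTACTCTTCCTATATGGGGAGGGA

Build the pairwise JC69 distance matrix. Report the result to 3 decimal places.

d(X,Y) = 0.724, d(X,Z) = 0.940, d(Y,Z) = 0.724

X–Y: 13/28 sites differ → p ≈ 0.464286, d = −0.75 ln(1 − 0.619048) = 0.723811 ≈ 0.724.
X–Z: 15/28 sites differ → p ≈ 0.535714, d = −0.75 ln(1 − 0.714285) = 0.939570 ≈ 0.940.
Y–Z: 13/28 sites differ → p ≈ 0.464286, d = −0.75 ln(1 − 0.619048) = 0.723811 ≈ 0.724.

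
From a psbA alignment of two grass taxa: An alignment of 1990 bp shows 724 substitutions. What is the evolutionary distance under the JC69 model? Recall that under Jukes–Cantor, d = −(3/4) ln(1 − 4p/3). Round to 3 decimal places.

0.498

p = 724/1990 ≈ 0.363819.
d = −(3/4) ln(1 − 4p/3) = −0.75 ln(1 − 0.485092) = −0.75 ln(0.514908)
  = −0.75 × (-0.663767) = 0.497825 substitutions/site.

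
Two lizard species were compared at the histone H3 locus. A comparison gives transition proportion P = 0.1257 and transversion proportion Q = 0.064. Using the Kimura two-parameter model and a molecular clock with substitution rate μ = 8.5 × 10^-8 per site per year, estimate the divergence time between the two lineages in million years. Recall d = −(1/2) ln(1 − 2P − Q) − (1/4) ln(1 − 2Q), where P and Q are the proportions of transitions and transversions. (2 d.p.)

1.32

Under the Kimura two-parameter model, d = −½ ln(1 − 2P − Q) − ¼ ln(1 − 2Q).
1 − 2P − Q = 0.6846, giving −½ ln(0.6846) = 0.189460.
1 − 2Q = 0.872, giving −¼ ln(0.872) = 0.034241.
d = 0.189460 + 0.034241 = 0.223701.
Under a molecular clock d = 2μt, so t = d/(2μ) = 0.223701 / (2 × 8.5 × 10^-8) = 1.32 million years.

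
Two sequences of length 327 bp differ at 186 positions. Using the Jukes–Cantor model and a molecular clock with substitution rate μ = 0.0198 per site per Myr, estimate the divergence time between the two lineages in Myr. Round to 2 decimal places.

26.90

p = 186/327 ≈ 0.568807.
d = −(3/4) ln(1 − 4p/3) = −0.75 ln(1 − 0.758409) = −0.75 ln(0.241591)
  = −0.75 × (-1.420509) = 1.065382 substitutions/site.
Under a molecular clock d = 2μt, so t = d/(2μ) = 1.065382 / (2 × 0.0198) = 26.90 Myr.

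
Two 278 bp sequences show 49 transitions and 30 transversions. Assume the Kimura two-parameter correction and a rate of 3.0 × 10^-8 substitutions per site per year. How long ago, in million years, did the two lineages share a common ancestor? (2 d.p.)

P = 49/278 ≈ 0.176259 and Q = 30/278 ≈ 0.107914.
Under the Kimura two-parameter model, d = −½ ln(1 − 2P − Q) − ¼ ln(1 − 2Q).
1 − 2P − Q = 0.539568, giving −½ ln(0.539568) = 0.308493.
1 − 2Q = 0.784172, giving −¼ ln(0.784172) = 0.060782.
d = 0.308493 + 0.060782 = 0.369275.
Under a molecular clock d = 2μt, so t = d/(2μ) = 0.369275 / (2 × 3.0 × 10^-8) = 6.15 million years.

6.15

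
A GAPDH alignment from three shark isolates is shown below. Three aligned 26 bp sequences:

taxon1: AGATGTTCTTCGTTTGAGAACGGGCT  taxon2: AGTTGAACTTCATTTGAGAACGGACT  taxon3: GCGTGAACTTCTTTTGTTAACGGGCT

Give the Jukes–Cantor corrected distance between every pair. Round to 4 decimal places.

d(taxon1,taxon2) = 0.2222, d(taxon1,taxon3) = 0.3961, d(taxon2,taxon3) = 0.3335

taxon1–taxon2: 5/26 sites differ → p ≈ 0.192308, d = −0.75 ln(1 − 0.256411) = 0.222200 ≈ 0.2222.
taxon1–taxon3: 8/26 sites differ → p ≈ 0.307692, d = −0.75 ln(1 − 0.410256) = 0.396050 ≈ 0.3961.
taxon2–taxon3: 7/26 sites differ → p ≈ 0.269231, d = −0.75 ln(1 − 0.358975) = 0.333515 ≈ 0.3335.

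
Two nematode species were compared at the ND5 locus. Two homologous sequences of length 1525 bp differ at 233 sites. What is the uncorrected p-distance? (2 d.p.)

0.15

p = 233/1525 = 0.152786… ≈ 0.15 (to 2 d.p.).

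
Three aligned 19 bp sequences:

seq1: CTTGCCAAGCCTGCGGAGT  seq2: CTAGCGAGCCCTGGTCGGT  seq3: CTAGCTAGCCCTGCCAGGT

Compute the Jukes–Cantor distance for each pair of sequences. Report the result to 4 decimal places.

seq1–seq2: 8/19 sites differ → p ≈ 0.421053, d = −0.75 ln(1 − 0.561404) = 0.618132 ≈ 0.6181.
seq1–seq3: 7/19 sites differ → p ≈ 0.368421, d = −0.75 ln(1 − 0.491228) = 0.506816 ≈ 0.5068.
seq2–seq3: 4/19 sites differ → p ≈ 0.210526, d = −0.75 ln(1 − 0.280701) = 0.247109 ≈ 0.2471.

d(seq1,seq2) = 0.6181, d(seq1,seq3) = 0.5068, d(seq2,seq3) = 0.2471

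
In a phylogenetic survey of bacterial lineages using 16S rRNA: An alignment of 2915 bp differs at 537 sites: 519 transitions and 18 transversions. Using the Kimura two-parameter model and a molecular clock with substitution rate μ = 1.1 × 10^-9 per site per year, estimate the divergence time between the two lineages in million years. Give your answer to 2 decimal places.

103.65

P = 519/2915 ≈ 0.178045 and Q = 18/2915 ≈ 0.006175.
Under the Kimura two-parameter model, d = −½ ln(1 − 2P − Q) − ¼ ln(1 − 2Q).
1 − 2P − Q = 0.637735, giving −½ ln(0.637735) = 0.224916.
1 − 2Q = 0.98765, giving −¼ ln(0.98765) = 0.003107.
d = 0.224916 + 0.003107 = 0.228023.
Under a molecular clock d = 2μt, so t = d/(2μ) = 0.228023 / (2 × 1.1 × 10^-9) = 103.65 million years.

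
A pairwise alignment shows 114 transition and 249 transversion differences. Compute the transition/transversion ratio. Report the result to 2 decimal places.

0.46

R = 114/249 = 0.457831… ≈ 0.46 (to 2 d.p.).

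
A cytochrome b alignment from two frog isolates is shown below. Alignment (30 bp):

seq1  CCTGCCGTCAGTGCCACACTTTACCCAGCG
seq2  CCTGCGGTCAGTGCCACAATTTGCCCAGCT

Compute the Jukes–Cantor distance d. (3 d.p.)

0.147

The sequences differ at 4 of 30 sites (6, 19, 23, 30), so p = 4/30 ≈ 0.133333.
d = −(3/4) ln(1 − 4p/3) = −0.75 ln(1 − 0.177777) = −0.75 ln(0.822223)
  = −0.75 × (-0.195744) = 0.146808 substitutions/site.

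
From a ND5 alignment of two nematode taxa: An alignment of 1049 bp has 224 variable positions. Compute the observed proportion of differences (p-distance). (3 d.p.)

0.214

p = 224/1049 = 0.213536… ≈ 0.214 (to 3 d.p.).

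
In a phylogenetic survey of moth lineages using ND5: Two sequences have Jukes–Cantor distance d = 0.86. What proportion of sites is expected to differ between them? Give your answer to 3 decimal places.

p = (3/4)(1 − e^(−4d/3)) = 0.75 × (1 − e^(-1.146667)) = 0.75 × (1 − 0.317694) = 0.511730.

0.512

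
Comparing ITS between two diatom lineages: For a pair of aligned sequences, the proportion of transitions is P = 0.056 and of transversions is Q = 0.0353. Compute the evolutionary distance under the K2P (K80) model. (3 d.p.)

0.098

Under the Kimura two-parameter model, d = −½ ln(1 − 2P − Q) − ¼ ln(1 − 2Q).
1 − 2P − Q = 0.8527, giving −½ ln(0.8527) = 0.079674.
1 − 2Q = 0.9294, giving −¼ ln(0.9294) = 0.018304.
d = 0.079674 + 0.018304 = 0.097978.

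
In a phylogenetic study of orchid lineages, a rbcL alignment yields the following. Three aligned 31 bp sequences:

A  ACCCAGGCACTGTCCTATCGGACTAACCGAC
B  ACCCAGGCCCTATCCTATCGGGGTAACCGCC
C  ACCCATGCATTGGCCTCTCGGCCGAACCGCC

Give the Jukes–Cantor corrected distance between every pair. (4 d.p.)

d(A,B) = 0.1816, d(A,C) = 0.2687, d(B,C) = 0.3672

A–B: 5/31 sites differ → p ≈ 0.16129, d = −0.75 ln(1 − 0.215053) = 0.181604 ≈ 0.1816.
A–C: 7/31 sites differ → p ≈ 0.225806, d = −0.75 ln(1 − 0.301075) = 0.268659 ≈ 0.2687.
B–C: 9/31 sites differ → p ≈ 0.290323, d = −0.75 ln(1 − 0.387097) = 0.367161 ≈ 0.3672.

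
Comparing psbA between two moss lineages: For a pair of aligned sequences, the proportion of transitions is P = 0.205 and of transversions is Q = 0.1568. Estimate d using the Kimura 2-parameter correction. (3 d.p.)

0.512

Under the Kimura two-parameter model, d = −½ ln(1 − 2P − Q) − ¼ ln(1 − 2Q).
1 − 2P − Q = 0.4332, giving −½ ln(0.4332) = 0.418278.
1 − 2Q = 0.6864, giving −¼ ln(0.6864) = 0.094074.
d = 0.418278 + 0.094074 = 0.512352.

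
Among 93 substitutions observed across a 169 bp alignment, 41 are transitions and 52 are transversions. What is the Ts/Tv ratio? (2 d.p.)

R = 41/52 = 0.788461… ≈ 0.79 (to 2 d.p.).

0.79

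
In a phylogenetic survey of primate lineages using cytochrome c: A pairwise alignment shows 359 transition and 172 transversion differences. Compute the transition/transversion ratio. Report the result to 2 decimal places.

R = 359/172 = 2.087209… ≈ 2.09 (to 2 d.p.).

2.09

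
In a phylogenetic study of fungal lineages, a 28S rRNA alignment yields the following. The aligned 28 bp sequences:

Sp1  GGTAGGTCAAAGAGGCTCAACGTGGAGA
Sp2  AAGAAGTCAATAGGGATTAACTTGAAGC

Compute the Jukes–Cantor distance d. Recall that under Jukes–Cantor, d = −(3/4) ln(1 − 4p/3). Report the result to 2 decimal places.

0.64

The sequences differ at 12 of 28 sites, so p = 12/28 ≈ 0.428571.
d = −(3/4) ln(1 − 4p/3) = −0.75 ln(1 − 0.571428) = −0.75 ln(0.428572)
  = −0.75 × (-0.847297) = 0.635473 substitutions/site.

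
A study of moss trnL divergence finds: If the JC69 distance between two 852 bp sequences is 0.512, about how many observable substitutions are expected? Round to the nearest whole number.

316

Invert JC69: p = (3/4)(1 − e^(−4d/3)) = 0.75 × (1 − e^(-0.682667)) = 0.75 × (1 − 0.505268) = 0.371049.
Expected differing sites = pL ≈ 0.371049 × 852 = 316.133748 ≈ 316.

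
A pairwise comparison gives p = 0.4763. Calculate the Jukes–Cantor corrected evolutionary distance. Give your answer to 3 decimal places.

d = −(3/4) ln(1 − 4p/3) = −0.75 ln(1 − 0.635067) = −0.75 ln(0.364933)
  = −0.75 × (-1.008042) = 0.756032 substitutions/site.

0.756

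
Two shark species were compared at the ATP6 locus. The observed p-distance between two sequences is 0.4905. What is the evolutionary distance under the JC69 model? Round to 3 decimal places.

d = −(3/4) ln(1 − 4p/3) = −0.75 ln(1 − 0.654) = −0.75 ln(0.346)
  = −0.75 × (-1.061317) = 0.795988 substitutions/site.

0.796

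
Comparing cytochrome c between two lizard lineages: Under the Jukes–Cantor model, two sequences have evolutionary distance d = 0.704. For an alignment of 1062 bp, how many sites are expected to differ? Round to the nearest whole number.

Invert JC69: p = (3/4)(1 − e^(−4d/3)) = 0.75 × (1 − e^(-0.938667)) = 0.75 × (1 − 0.391149) = 0.456638.
Expected differing sites = pL ≈ 0.456638 × 1062 = 484.949556 ≈ 485.

485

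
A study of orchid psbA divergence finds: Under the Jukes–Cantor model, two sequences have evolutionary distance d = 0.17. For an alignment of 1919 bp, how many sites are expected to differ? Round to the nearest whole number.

Invert JC69: p = (3/4)(1 − e^(−4d/3)) = 0.75 × (1 − e^(-0.226667)) = 0.75 × (1 − 0.797186) = 0.152111.
Expected differing sites = pL ≈ 0.152111 × 1919 = 291.901009 ≈ 292.

292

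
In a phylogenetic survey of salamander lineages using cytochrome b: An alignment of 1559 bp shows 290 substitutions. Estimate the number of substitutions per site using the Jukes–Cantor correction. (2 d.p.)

p = 290/1559 ≈ 0.186017.
d = −(3/4) ln(1 − 4p/3) = −0.75 ln(1 − 0.248023) = −0.75 ln(0.751977)
  = −0.75 × (-0.285050) = 0.213788 substitutions/site.

0.21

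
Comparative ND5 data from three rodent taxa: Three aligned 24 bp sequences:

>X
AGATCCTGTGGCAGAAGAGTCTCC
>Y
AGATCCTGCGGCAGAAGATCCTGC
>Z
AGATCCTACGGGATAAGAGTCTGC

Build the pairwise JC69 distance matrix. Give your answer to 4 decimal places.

X–Y: 4/24 sites differ → p ≈ 0.166667, d = −0.75 ln(1 − 0.222223) = 0.188487 ≈ 0.1885.
X–Z: 5/24 sites differ → p ≈ 0.208333, d = −0.75 ln(1 − 0.277777) = 0.244066 ≈ 0.2441.
Y–Z: 5/24 sites differ → p ≈ 0.208333, d = −0.75 ln(1 − 0.277777) = 0.244066 ≈ 0.2441.

d(X,Y) = 0.1885, d(X,Z) = 0.2441, d(Y,Z) = 0.2441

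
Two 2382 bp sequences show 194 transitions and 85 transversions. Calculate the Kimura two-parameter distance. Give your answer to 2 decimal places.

0.13

P = 194/2382 ≈ 0.081444 and Q = 85/2382 ≈ 0.035684.
Under the Kimura two-parameter model, d = −½ ln(1 − 2P − Q) − ¼ ln(1 − 2Q).
1 − 2P − Q = 0.801428, giving −½ ln(0.801428) = 0.110680.
1 − 2Q = 0.928632, giving −¼ ln(0.928632) = 0.018511.
d = 0.110680 + 0.018511 = 0.129191.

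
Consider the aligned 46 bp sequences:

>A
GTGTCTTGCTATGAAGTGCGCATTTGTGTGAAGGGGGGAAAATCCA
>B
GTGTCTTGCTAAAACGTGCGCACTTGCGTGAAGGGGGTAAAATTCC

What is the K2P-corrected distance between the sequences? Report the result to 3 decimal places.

0.199

Of 46 sites, 4 differences are transitions and 4 are transversions, so P = 4/46 ≈ 0.086957 and Q = 4/46 ≈ 0.086957.
Under the Kimura two-parameter model, d = −½ ln(1 − 2P − Q) − ¼ ln(1 − 2Q).
1 − 2P − Q = 0.739129, giving −½ ln(0.739129) = 0.151141.
1 − 2Q = 0.826086, giving −¼ ln(0.826086) = 0.047764.
d = 0.151141 + 0.047764 = 0.198905.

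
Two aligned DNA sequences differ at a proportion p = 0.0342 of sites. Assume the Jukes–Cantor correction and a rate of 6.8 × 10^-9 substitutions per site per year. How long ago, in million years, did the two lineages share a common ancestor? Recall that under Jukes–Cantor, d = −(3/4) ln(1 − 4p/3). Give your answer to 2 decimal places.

2.57

d = −(3/4) ln(1 − 4p/3) = −0.75 ln(1 − 0.0456) = −0.75 ln(0.9544)
  = −0.75 × (-0.046672) = 0.035004 substitutions/site.
Under a molecular clock d = 2μt, so t = d/(2μ) = 0.035004 / (2 × 6.8 × 10^-9) = 2.57 million years.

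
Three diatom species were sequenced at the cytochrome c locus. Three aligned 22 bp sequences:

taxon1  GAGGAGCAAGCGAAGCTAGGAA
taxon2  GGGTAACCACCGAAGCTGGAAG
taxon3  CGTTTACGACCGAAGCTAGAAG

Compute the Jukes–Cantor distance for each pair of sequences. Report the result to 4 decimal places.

taxon1–taxon2: 8/22 sites differ → p ≈ 0.363636, d = −0.75 ln(1 − 0.484848) = 0.497470 ≈ 0.4975.
taxon1–taxon3: 10/22 sites differ → p ≈ 0.454545, d = −0.75 ln(1 − 0.60606) = 0.698667 ≈ 0.6987.
taxon2–taxon3: 5/22 sites differ → p ≈ 0.227273, d = −0.75 ln(1 − 0.303031) = 0.270761 ≈ 0.2708.

d(taxon1,taxon2) = 0.4975, d(taxon1,taxon3) = 0.6987, d(taxon2,taxon3) = 0.2708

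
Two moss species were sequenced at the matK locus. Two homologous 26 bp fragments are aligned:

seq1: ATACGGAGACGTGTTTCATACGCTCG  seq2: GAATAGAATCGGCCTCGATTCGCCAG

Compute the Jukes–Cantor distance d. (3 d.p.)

The sequences differ at 14 of 26 sites, so p = 14/26 ≈ 0.538462.
d = −(3/4) ln(1 − 4p/3) = −0.75 ln(1 − 0.717949) = −0.75 ln(0.282051)
  = −0.75 × (-1.265667) = 0.949250 substitutions/site.

0.949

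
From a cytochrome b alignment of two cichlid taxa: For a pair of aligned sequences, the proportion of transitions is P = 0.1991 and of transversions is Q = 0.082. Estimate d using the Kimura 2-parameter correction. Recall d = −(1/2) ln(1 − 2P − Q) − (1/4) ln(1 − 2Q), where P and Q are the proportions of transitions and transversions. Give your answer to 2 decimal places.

Under the Kimura two-parameter model, d = −½ ln(1 − 2P − Q) − ¼ ln(1 − 2Q).
1 − 2P − Q = 0.5198, giving −½ ln(0.5198) = 0.327156.
1 − 2Q = 0.836, giving −¼ ln(0.836) = 0.044782.
d = 0.327156 + 0.044782 = 0.371938.

0.37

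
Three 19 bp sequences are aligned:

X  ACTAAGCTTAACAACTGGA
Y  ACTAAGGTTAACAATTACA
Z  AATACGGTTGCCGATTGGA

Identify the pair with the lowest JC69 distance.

X–Y: 4/19 differ, p = 0.211, d = 0.247.
X–Z: 7/19 differ, p = 0.368, d = 0.507.
Y–Z: 7/19 differ, p = 0.368, d = 0.507.
The smallest distance is between X and Y.

X and Y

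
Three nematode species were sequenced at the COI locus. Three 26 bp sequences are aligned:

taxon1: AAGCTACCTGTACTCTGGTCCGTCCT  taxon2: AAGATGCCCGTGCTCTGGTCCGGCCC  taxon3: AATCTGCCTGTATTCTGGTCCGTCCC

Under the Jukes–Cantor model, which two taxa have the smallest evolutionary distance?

taxon1 and taxon3

taxon1–taxon2: 6/26 differ, p = 0.231, d = 0.276.
taxon1–taxon3: 4/26 differ, p = 0.154, d = 0.172.
taxon2–taxon3: 6/26 differ, p = 0.231, d = 0.276.
The smallest distance is between taxon1 and taxon3.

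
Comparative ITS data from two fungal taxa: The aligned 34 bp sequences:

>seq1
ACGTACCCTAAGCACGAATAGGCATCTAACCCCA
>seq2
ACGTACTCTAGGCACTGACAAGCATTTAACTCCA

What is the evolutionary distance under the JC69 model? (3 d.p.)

0.282

The sequences differ at 8 of 34 sites (7, 11, 16, 17, 19, 21, 26, 31), so p = 8/34 ≈ 0.235294.
d = −(3/4) ln(1 − 4p/3) = −0.75 ln(1 − 0.313725) = −0.75 ln(0.686275)
  = −0.75 × (-0.376477) = 0.282358 substitutions/site.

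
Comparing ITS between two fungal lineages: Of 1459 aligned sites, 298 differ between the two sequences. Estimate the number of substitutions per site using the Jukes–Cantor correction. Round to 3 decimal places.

0.238

p = 298/1459 ≈ 0.204249.
d = −(3/4) ln(1 − 4p/3) = −0.75 ln(1 − 0.272332) = −0.75 ln(0.727668)
  = −0.75 × (-0.317910) = 0.238433 substitutions/site.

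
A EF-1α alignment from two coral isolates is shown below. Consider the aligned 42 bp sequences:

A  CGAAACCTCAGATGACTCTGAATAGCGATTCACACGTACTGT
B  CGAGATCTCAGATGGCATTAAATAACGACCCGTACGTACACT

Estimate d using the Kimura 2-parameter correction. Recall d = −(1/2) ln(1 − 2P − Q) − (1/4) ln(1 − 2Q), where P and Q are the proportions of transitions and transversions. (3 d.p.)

Of 42 sites, 10 differences are transitions and 3 are transversions, so P = 10/42 ≈ 0.238095 and Q = 3/42 ≈ 0.071429.
Under the Kimura two-parameter model, d = −½ ln(1 − 2P − Q) − ¼ ln(1 − 2Q).
1 − 2P − Q = 0.452381, giving −½ ln(0.452381) = 0.396615.
1 − 2Q = 0.857142, giving −¼ ln(0.857142) = 0.038538.
d = 0.396615 + 0.038538 = 0.435153.

0.435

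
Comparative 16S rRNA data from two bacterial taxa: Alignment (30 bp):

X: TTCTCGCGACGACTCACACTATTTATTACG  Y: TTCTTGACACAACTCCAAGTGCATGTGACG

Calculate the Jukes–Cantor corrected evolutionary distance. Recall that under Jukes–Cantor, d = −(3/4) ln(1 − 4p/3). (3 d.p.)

0.572

The sequences differ at 12 of 30 sites, so p = 12/30 = 0.4.
d = −(3/4) ln(1 − 4p/3) = −0.75 ln(1 − 0.533333) = −0.75 ln(0.466667)
  = −0.75 × (-0.762139) = 0.571604 substitutions/site.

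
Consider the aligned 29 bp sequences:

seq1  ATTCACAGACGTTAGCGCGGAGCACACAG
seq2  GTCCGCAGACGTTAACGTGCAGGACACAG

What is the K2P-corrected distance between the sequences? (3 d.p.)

0.304

Of 29 sites, 5 differences are transitions and 2 are transversions, so P = 5/29 ≈ 0.172414 and Q = 2/29 ≈ 0.068966.
Under the Kimura two-parameter model, d = −½ ln(1 − 2P − Q) − ¼ ln(1 − 2Q).
1 − 2P − Q = 0.586206, giving −½ ln(0.586206) = 0.267042.
1 − 2Q = 0.862068, giving −¼ ln(0.862068) = 0.037105.
d = 0.267042 + 0.037105 = 0.304147.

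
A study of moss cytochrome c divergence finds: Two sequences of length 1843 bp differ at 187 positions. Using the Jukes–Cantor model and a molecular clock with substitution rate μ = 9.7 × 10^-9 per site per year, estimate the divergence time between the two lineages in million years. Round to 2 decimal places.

5.62

p = 187/1843 ≈ 0.101465.
d = −(3/4) ln(1 − 4p/3) = −0.75 ln(1 − 0.135287) = −0.75 ln(0.864713)
  = −0.75 × (-0.145358) = 0.109019 substitutions/site.
Under a molecular clock d = 2μt, so t = d/(2μ) = 0.109019 / (2 × 9.7 × 10^-9) = 5.62 million years.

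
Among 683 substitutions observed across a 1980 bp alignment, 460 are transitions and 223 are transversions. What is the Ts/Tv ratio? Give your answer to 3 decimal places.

2.063

R = 460/223 = 2.062780… ≈ 2.063 (to 3 d.p.).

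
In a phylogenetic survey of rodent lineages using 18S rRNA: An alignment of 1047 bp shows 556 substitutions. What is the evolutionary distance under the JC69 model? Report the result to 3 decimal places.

p = 556/1047 ≈ 0.531041.
d = −(3/4) ln(1 − 4p/3) = −0.75 ln(1 − 0.708055) = −0.75 ln(0.291945)
  = −0.75 × (-1.231190) = 0.923393 substitutions/site.

0.923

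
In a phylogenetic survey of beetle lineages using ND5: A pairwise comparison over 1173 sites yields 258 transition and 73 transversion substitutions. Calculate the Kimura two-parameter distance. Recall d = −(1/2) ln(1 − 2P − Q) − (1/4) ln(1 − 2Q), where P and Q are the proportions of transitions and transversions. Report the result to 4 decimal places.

0.3819

P = 258/1173 ≈ 0.219949 and Q = 73/1173 ≈ 0.062234.
Under the Kimura two-parameter model, d = −½ ln(1 − 2P − Q) − ¼ ln(1 − 2Q).
1 − 2P − Q = 0.497868, giving −½ ln(0.497868) = 0.348710.
1 − 2Q = 0.875532, giving −¼ ln(0.875532) = 0.033231.
d = 0.348710 + 0.033231 = 0.381941.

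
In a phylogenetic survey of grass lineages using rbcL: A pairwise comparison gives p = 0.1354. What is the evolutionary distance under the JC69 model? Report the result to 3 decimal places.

d = −(3/4) ln(1 − 4p/3) = −0.75 ln(1 − 0.180533) = −0.75 ln(0.819467)
  = −0.75 × (-0.199101) = 0.149326 substitutions/site.

0.149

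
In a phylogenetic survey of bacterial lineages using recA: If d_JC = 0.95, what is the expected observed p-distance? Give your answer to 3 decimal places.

p = (3/4)(1 − e^(−4d/3)) = 0.75 × (1 − e^(-1.266667)) = 0.75 × (1 − 0.281769) = 0.538673.

0.539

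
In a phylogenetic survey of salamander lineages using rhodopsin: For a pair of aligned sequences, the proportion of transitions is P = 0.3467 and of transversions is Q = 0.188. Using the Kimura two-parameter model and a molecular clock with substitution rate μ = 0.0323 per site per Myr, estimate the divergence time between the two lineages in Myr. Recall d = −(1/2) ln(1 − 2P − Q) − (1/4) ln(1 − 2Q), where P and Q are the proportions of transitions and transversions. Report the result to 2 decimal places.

Under the Kimura two-parameter model, d = −½ ln(1 − 2P − Q) − ¼ ln(1 − 2Q).
1 − 2P − Q = 0.1186, giving −½ ln(0.1186) = 1.065999.
1 − 2Q = 0.624, giving −¼ ln(0.624) = 0.117901.
d = 1.065999 + 0.117901 = 1.183900.
Under a molecular clock d = 2μt, so t = d/(2μ) = 1.183900 / (2 × 0.0323) = 18.33 Myr.

18.33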